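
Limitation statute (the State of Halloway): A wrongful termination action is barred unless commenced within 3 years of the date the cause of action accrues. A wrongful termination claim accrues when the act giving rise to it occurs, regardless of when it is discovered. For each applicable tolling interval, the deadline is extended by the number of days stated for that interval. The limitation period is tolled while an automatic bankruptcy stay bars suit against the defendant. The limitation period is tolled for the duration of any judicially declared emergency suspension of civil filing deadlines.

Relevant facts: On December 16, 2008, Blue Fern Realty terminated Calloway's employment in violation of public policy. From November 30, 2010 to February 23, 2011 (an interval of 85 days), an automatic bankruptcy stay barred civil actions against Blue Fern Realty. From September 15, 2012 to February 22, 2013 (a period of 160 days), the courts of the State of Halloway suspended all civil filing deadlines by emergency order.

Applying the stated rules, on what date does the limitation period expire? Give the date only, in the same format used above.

March 10, 2012

The claim accrued on December 16, 2008, when the wrongful act occurred.
Adding the 3 years base period to December 16, 2008 gives a deadline of December 16, 2011, before any tolling.
The automatic bankruptcy stay from November 30, 2010 to February 23, 2011 tolled the period for 85 days, extending the deadline to March 10, 2012.
The emergency suspension of filing deadlines from September 15, 2012 to February 22, 2013 began after the period had already run on March 10, 2012, so it has no tolling effect.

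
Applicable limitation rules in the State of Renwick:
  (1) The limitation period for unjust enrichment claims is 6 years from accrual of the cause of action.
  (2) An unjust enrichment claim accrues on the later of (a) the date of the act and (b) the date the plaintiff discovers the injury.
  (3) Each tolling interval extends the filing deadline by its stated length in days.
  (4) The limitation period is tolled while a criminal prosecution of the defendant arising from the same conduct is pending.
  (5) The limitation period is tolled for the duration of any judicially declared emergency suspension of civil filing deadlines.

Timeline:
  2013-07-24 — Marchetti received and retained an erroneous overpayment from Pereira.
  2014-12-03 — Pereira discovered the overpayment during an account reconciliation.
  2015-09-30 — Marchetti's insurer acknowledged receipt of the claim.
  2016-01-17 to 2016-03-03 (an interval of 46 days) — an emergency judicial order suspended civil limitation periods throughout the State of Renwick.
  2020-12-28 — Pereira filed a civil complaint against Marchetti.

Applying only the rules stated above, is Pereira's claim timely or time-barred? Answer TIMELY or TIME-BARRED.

Taking the later of the act (2013-07-24) and discovery (2014-12-03), the claim accrued on 2014-12-03.
6 years from 2014-12-03 is 2020-12-03.
The emergency suspension of filing deadlines from 2016-01-17 to 2016-03-03 tolled the period for 46 days, extending the deadline to 2021-01-18.
None of the other events listed affects the running of the period under the stated rules.
The 2020-12-28 filing precedes the 2021-01-18 deadline; the claim is timely.

TIMELY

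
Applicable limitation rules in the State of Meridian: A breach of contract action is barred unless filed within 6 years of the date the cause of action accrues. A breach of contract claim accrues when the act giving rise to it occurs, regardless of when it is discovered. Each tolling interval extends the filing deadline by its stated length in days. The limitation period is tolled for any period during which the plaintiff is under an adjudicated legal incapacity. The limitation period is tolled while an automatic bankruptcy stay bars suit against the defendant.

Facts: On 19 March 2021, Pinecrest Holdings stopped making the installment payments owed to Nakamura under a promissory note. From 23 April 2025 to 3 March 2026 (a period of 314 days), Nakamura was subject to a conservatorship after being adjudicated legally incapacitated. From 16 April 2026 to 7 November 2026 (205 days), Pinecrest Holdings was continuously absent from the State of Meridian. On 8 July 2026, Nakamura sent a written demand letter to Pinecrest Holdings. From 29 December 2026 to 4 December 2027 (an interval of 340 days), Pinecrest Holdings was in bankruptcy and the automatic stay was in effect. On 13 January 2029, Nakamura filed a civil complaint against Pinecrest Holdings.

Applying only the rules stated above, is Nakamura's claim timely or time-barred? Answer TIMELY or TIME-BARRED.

The claim accrued on 19 March 2021, when the wrongful act occurred.
6 years from 19 March 2021 is 19 March 2027.
The period was tolled for 314 days by the plaintiff's legal incapacity (23 April 2025 to 3 March 2026), pushing the deadline to 27 January 2028.
Because the automatic bankruptcy stay ran from 29 December 2026 to 4 December 2027, the deadline is extended by 340 days to 1 January 2029.
No stated provision tolls the period for the defendant's absence, so the interval from 16 April 2026 to 7 November 2026 has no effect on the deadline.
Nothing else in the chronology tolls or restarts the period.
The 13 January 2029 filing falls after the 1 January 2029 deadline; the claim is time-barred.

TIME-BARRED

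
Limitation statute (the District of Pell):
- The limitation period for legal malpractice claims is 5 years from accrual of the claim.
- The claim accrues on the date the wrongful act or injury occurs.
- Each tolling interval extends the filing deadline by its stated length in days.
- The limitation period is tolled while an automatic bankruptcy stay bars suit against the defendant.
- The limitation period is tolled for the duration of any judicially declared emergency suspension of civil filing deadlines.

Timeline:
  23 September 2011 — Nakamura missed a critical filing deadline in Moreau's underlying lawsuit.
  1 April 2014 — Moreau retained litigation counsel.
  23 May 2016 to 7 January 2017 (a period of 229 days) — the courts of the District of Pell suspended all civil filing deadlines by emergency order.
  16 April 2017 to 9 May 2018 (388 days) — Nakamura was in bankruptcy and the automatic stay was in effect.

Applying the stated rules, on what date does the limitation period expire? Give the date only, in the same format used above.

The limitation period began to run on 23 September 2011.
The untolled deadline — 5 years after 23 September 2011 — is 23 September 2016.
The emergency suspension of filing deadlines from 23 May 2016 to 7 January 2017 tolled the period for 229 days, extending the deadline to 10 May 2017.
Because the automatic bankruptcy stay ran from 16 April 2017 to 9 May 2018, the deadline is extended by 388 days to 2 June 2018.
Nothing else in the chronology tolls or restarts the period.

2 June 2018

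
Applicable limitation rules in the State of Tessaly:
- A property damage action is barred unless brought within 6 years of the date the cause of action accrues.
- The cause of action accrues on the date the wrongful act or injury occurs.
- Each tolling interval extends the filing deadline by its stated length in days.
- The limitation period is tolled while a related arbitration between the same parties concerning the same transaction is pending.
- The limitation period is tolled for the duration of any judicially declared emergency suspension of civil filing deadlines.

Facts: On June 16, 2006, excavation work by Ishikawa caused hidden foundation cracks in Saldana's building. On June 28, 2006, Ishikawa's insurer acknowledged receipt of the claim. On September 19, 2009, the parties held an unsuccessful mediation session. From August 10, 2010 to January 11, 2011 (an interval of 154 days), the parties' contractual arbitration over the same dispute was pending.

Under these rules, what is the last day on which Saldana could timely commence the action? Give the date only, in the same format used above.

November 17, 2012

The limitation period began to run on June 16, 2006.
6 years from June 16, 2006 is June 16, 2012.
The period was tolled for 154 days by the pending related arbitration (August 10, 2010 to January 11, 2011), pushing the deadline to November 17, 2012.
Nothing else in the chronology tolls or restarts the period.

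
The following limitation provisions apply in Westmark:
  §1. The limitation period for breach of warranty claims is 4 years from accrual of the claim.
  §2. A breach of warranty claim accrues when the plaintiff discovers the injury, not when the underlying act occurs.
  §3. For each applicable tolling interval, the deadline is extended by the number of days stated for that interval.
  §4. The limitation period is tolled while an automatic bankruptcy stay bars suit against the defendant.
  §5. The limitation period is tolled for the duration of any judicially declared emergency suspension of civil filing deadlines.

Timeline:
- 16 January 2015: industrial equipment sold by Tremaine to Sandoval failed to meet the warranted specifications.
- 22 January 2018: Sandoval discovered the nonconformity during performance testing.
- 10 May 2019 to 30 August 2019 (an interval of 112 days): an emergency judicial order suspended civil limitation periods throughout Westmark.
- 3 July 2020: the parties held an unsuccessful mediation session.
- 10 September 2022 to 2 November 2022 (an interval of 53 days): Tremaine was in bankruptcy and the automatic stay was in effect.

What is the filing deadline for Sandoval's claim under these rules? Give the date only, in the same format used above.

Accrual is tied to discovery, so the period began on 22 January 2018 rather than on 16 January 2015 when the act occurred.
The untolled deadline — 4 years after 22 January 2018 — is 22 January 2022.
Because the emergency suspension of filing deadlines ran from 10 May 2019 to 30 August 2019, the deadline is extended by 112 days to 14 May 2022.
The automatic bankruptcy stay from 10 September 2022 to 2 November 2022 began after the period had already run on 14 May 2022, so it has no tolling effect.
The other events in the timeline have no effect on the limitation period under the stated rules.

14 May 2022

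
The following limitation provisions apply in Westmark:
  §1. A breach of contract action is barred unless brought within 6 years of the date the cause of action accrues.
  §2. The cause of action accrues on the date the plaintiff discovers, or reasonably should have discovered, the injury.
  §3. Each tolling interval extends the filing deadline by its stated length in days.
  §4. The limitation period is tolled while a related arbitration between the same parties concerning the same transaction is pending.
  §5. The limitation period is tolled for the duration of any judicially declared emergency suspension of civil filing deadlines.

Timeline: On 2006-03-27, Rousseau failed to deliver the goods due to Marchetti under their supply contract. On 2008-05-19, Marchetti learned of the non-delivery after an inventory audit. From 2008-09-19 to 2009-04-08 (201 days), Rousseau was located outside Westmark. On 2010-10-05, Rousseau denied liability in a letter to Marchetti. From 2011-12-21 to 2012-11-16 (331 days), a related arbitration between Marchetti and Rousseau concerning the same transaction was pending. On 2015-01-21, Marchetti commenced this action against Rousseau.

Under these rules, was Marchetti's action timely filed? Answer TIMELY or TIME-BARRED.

TIMELY

The claim did not accrue until Marchetti discovered the injury on 2008-05-19; the 2006-03-27 act date does not start the clock under the stated rule.
6 years from 2008-05-19 is 2014-05-19.
The period was tolled for 331 days by the pending related arbitration (2011-12-21 to 2012-11-16), pushing the deadline to 2015-04-15.
The defendant's absence from the jurisdiction from 2008-09-19 to 2009-04-08 does not toll the period, because no stated rule makes the defendant's absence a tolling event.
The other events in the timeline have no effect on the limitation period under the stated rules.
Marchetti filed on 2015-01-21, before the 2015-04-15 deadline, so the action is timely.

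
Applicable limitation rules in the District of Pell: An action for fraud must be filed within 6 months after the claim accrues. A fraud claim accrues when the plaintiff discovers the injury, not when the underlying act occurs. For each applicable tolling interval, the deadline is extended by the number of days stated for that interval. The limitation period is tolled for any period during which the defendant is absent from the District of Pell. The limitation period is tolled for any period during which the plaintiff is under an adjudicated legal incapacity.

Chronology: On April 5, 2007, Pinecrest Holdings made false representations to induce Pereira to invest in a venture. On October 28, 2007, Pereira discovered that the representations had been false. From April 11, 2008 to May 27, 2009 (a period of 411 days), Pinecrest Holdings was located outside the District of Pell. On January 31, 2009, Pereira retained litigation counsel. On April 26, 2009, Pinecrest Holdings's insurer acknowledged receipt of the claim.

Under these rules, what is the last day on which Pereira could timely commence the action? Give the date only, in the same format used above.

Accrual is tied to discovery, so the period began on October 28, 2007 rather than on April 5, 2007 when the act occurred.
6 months from October 28, 2007 is April 28, 2008.
Because the defendant's absence from the jurisdiction ran from April 11, 2008 to May 27, 2009, the deadline is extended by 411 days to June 13, 2009.
Nothing else in the chronology tolls or restarts the period.

June 13, 2009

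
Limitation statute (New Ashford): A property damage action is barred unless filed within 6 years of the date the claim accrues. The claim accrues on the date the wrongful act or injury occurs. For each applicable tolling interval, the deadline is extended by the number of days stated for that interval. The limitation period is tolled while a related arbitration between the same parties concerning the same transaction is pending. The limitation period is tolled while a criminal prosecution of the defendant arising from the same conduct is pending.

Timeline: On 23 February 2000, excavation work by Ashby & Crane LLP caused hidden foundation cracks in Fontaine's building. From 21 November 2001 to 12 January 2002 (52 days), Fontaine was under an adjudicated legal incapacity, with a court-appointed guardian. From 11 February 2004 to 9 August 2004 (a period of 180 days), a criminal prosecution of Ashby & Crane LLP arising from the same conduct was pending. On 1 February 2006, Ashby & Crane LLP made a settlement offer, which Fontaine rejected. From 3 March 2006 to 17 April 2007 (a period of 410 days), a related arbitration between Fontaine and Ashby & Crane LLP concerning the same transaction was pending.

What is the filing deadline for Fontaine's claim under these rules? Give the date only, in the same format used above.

6 October 2007

The claim accrued on 23 February 2000, the date of the act.
Adding the 6 years base period to 23 February 2000 gives a deadline of 23 February 2006, before any tolling.
The period was tolled for 180 days by the pending criminal prosecution (11 February 2004 to 9 August 2004), pushing the deadline to 22 August 2006.
Because the pending related arbitration ran from 3 March 2006 to 17 April 2007, the deadline is extended by 410 days to 6 October 2007.
Although the plaintiff's incapacity ran from 21 November 2001 to 12 January 2002, the stated rules do not make that a tolling event, so it is disregarded.
Nothing else in the chronology tolls or restarts the period.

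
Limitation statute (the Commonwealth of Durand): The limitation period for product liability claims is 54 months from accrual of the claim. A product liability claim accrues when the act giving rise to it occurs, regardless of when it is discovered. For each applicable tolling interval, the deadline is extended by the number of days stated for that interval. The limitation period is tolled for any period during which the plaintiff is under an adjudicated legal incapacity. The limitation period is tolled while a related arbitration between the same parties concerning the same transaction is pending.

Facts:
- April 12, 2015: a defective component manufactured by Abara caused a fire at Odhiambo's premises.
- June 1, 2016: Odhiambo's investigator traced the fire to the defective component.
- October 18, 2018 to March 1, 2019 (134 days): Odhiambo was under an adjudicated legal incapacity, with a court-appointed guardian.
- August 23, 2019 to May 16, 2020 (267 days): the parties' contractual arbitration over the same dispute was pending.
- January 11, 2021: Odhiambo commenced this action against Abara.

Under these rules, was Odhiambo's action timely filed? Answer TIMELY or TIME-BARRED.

The claim accrued on April 12, 2015, when the wrongful act occurred; under the stated occurrence rule the June 1, 2016 discovery does not delay accrual.
The untolled deadline — 54 months after April 12, 2015 — is October 12, 2019.
The period was tolled for 134 days by the plaintiff's legal incapacity (October 18, 2018 to March 1, 2019), pushing the deadline to February 23, 2020.
The period was tolled for 267 days by the pending related arbitration (August 23, 2019 to May 16, 2020), pushing the deadline to November 16, 2020.
The January 11, 2021 filing falls after the November 16, 2020 deadline; the claim is time-barred.

TIME-BARRED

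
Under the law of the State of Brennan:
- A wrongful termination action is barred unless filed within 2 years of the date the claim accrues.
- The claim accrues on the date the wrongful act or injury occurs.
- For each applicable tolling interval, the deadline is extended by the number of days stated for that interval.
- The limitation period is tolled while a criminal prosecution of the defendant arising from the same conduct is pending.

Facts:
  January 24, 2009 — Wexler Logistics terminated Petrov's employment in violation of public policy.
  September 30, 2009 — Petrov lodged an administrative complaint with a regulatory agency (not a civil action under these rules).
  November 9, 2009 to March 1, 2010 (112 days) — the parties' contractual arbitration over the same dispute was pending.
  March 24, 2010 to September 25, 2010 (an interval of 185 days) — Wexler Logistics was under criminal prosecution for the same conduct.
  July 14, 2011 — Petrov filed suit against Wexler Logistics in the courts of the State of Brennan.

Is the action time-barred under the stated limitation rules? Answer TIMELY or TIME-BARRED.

The claim accrued on January 24, 2009, the date of the act.
Adding the 2 years base period to January 24, 2009 gives a deadline of January 24, 2011, before any tolling.
The pending criminal prosecution from March 24, 2010 to September 25, 2010 tolled the period for 185 days, extending the deadline to July 28, 2011.
Although a pending arbitration ran from November 9, 2009 to March 1, 2010, the stated rules do not make that a tolling event, so it is disregarded.
None of the other events listed affects the running of the period under the stated rules.
Filing on July 14, 2011 beat the July 28, 2011 deadline — the action is timely.

TIMELY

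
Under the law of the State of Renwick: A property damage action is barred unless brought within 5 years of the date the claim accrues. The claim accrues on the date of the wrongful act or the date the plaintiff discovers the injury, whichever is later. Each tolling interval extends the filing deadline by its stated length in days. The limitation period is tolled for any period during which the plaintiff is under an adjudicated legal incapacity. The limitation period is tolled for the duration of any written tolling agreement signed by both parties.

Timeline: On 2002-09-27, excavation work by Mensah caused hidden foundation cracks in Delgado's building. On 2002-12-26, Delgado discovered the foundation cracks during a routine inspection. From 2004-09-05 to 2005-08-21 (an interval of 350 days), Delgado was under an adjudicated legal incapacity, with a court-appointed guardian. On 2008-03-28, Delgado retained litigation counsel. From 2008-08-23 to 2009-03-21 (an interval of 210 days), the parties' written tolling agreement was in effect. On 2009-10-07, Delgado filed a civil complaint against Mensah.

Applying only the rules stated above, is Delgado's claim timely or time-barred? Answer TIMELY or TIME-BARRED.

Taking the later of the act (2002-09-27) and discovery (2002-12-26), the claim accrued on 2002-12-26.
5 years from 2002-12-26 is 2007-12-26.
The plaintiff's legal incapacity from 2004-09-05 to 2005-08-21 tolled the period for 350 days, extending the deadline to 2008-12-10.
Because the written tolling agreement ran from 2008-08-23 to 2009-03-21, the deadline is extended by 210 days to 2009-07-08.
The other events in the timeline have no effect on the limitation period under the stated rules.
Filing on 2009-10-07 missed the 2009-07-08 deadline — the action is time-barred.

TIME-BARRED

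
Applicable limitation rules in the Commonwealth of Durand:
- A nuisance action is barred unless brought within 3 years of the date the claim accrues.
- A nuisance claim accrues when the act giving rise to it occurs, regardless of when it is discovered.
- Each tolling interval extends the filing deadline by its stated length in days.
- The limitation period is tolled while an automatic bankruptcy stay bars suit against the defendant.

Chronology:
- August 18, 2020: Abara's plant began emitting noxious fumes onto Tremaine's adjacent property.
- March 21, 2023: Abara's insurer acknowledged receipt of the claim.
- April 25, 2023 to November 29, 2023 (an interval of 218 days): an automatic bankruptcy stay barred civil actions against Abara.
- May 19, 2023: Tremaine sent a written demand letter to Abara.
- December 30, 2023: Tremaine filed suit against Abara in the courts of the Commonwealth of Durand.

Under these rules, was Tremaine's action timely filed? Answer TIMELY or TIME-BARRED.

TIMELY

The limitation period began to run on August 18, 2020.
Adding the 3 years base period to August 18, 2020 gives a deadline of August 18, 2023, before any tolling.
Because the automatic bankruptcy stay ran from April 25, 2023 to November 29, 2023, the deadline is extended by 218 days to March 23, 2024.
The other events in the timeline have no effect on the limitation period under the stated rules.
The December 30, 2023 filing precedes the March 23, 2024 deadline; the claim is timely.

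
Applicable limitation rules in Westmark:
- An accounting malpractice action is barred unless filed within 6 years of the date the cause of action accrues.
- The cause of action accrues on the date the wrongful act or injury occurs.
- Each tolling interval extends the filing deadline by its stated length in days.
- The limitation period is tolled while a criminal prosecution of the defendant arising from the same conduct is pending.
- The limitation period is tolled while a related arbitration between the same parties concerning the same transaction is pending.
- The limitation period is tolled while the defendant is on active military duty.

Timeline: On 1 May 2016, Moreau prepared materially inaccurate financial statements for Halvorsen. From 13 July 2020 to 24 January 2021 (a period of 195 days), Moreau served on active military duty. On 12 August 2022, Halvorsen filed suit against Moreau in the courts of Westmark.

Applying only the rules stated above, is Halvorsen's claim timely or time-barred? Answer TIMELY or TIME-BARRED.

The claim accrued on 1 May 2016, when the wrongful act occurred.
6 years from 1 May 2016 is 1 May 2022.
Because the defendant's active military service ran from 13 July 2020 to 24 January 2021, the deadline is extended by 195 days to 12 November 2022.
The 12 August 2022 filing precedes the 12 November 2022 deadline; the claim is timely.

TIMELY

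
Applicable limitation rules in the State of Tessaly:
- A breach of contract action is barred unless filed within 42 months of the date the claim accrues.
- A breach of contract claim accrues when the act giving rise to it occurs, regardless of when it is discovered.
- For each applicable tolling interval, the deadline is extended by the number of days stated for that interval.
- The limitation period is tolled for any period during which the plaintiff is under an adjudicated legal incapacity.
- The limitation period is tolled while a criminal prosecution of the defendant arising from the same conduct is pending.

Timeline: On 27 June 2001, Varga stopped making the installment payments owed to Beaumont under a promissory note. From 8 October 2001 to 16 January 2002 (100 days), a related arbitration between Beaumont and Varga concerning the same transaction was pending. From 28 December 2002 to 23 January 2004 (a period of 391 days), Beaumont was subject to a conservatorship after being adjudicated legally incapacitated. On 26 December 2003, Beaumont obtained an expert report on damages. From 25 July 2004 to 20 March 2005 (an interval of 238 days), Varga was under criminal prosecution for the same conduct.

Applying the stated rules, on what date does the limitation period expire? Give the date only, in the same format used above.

17 September 2006

The claim accrued on 27 June 2001, when the wrongful act occurred.
Adding the 42 months base period to 27 June 2001 gives a deadline of 27 December 2004, before any tolling.
The plaintiff's legal incapacity from 28 December 2002 to 23 January 2004 tolled the period for 391 days, extending the deadline to 22 January 2006.
The pending criminal prosecution from 25 July 2004 to 20 March 2005 tolled the period for 238 days, extending the deadline to 17 September 2006.
The pending related arbitration from 8 October 2001 to 16 January 2002 does not toll the period, because no stated rule makes a pending arbitration a tolling event.
Nothing else in the chronology tolls or restarts the period.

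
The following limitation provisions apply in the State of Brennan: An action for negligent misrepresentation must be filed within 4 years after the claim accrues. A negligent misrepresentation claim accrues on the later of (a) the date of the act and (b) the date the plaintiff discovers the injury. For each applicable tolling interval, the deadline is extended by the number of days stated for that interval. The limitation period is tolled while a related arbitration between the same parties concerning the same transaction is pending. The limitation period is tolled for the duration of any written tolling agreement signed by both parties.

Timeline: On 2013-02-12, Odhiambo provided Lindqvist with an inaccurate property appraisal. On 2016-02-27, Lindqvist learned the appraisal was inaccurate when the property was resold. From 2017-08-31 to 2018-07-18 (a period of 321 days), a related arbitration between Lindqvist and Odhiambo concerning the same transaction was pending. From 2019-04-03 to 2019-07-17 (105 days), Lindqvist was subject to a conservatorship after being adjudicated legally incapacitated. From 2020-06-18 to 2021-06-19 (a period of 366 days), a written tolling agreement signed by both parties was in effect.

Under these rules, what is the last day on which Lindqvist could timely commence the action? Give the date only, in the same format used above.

Because discovery on 2016-02-27 post-dates the 2013-02-12 act, accrual under the later-of rule falls on 2016-02-27.
The untolled deadline — 4 years after 2016-02-27 — is 2020-02-27.
Because the pending related arbitration ran from 2017-08-31 to 2018-07-18, the deadline is extended by 321 days to 2021-01-13.
The period was tolled for 366 days by the written tolling agreement (2020-06-18 to 2021-06-19), pushing the deadline to 2022-01-14.
The plaintiff's legal incapacity from 2019-04-03 to 2019-07-17 does not toll the period, because no stated rule makes the plaintiff's incapacity a tolling event.

2022-01-14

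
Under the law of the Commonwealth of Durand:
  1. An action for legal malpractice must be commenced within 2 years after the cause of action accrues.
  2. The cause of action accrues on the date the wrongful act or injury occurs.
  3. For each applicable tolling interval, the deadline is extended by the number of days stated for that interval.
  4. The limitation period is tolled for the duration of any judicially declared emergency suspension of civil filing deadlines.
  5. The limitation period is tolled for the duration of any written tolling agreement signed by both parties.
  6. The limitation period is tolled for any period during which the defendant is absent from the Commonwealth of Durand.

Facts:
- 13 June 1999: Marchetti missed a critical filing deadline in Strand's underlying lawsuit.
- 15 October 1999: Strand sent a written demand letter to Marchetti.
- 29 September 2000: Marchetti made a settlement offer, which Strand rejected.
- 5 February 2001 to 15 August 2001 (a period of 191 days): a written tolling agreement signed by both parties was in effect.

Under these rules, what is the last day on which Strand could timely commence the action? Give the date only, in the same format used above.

21 December 2001

The limitation period began to run on 13 June 1999.
2 years from 13 June 1999 is 13 June 2001.
The written tolling agreement from 5 February 2001 to 15 August 2001 tolled the period for 191 days, extending the deadline to 21 December 2001.
Nothing else in the chronology tolls or restarts the period.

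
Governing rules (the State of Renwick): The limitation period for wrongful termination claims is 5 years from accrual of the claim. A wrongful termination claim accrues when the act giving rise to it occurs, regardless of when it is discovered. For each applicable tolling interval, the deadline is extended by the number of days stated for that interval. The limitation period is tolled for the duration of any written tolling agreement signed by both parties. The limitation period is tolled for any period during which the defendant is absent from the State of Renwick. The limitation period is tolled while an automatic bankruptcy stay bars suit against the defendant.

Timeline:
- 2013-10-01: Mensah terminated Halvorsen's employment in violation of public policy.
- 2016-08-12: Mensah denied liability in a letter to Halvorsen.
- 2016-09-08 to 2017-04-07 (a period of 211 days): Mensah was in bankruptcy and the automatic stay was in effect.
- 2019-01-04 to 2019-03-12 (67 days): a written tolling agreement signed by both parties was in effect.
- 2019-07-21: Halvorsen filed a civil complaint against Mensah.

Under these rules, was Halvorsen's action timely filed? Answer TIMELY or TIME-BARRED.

The limitation period began to run on 2013-10-01.
The untolled deadline — 5 years after 2013-10-01 — is 2018-10-01.
Because the automatic bankruptcy stay ran from 2016-09-08 to 2017-04-07, the deadline is extended by 211 days to 2019-04-30.
The written tolling agreement from 2019-01-04 to 2019-03-12 tolled the period for 67 days, extending the deadline to 2019-07-06.
Nothing else in the chronology tolls or restarts the period.
Halvorsen filed on 2019-07-21, after the 2019-07-06 deadline, so the action is time-barred.

TIME-BARRED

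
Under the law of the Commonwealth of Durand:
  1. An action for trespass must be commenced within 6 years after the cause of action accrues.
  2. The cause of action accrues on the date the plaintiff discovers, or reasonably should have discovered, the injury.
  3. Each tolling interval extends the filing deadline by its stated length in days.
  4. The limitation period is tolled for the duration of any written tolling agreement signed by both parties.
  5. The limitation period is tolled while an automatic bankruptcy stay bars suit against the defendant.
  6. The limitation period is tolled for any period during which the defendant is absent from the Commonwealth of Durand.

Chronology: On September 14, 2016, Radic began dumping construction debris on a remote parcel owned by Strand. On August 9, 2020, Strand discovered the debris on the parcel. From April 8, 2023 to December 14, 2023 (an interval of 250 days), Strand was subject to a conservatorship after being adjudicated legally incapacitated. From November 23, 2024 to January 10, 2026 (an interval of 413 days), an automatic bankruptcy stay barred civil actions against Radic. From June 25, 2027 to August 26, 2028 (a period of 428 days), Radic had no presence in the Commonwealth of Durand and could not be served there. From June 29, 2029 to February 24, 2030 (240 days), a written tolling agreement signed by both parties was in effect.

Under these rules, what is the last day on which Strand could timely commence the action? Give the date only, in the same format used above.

November 27, 2028

Under the discovery rule, the claim accrued on August 9, 2020, when Strand discovered the injury — not on the September 14, 2016 date of the underlying act.
6 years from August 9, 2020 is August 9, 2026.
The automatic bankruptcy stay from November 23, 2024 to January 10, 2026 tolled the period for 413 days, extending the deadline to September 26, 2027.
The defendant's absence from the jurisdiction from June 25, 2027 to August 26, 2028 tolled the period for 428 days, extending the deadline to November 27, 2028.
The written tolling agreement from June 29, 2029 to February 24, 2030 began after the period had already run on November 27, 2028, so it has no tolling effect.
No stated provision tolls the period for the plaintiff's incapacity, so the interval from April 8, 2023 to December 14, 2023 has no effect on the deadline.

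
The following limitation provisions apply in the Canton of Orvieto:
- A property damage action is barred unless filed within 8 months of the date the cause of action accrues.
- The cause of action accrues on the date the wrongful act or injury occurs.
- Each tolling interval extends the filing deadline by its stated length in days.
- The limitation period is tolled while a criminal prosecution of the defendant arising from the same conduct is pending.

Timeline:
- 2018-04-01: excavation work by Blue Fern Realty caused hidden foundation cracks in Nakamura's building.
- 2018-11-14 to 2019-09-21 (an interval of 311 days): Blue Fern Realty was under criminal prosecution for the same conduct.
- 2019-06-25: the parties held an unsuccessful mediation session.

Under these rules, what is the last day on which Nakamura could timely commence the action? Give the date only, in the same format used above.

2019-10-08

The cause of action accrued on 2018-04-01, the date of the act.
The untolled deadline — 8 months after 2018-04-01 — is 2018-12-01.
The period was tolled for 311 days by the pending criminal prosecution (2018-11-14 to 2019-09-21), pushing the deadline to 2019-10-08.
The other events in the timeline have no effect on the limitation period under the stated rules.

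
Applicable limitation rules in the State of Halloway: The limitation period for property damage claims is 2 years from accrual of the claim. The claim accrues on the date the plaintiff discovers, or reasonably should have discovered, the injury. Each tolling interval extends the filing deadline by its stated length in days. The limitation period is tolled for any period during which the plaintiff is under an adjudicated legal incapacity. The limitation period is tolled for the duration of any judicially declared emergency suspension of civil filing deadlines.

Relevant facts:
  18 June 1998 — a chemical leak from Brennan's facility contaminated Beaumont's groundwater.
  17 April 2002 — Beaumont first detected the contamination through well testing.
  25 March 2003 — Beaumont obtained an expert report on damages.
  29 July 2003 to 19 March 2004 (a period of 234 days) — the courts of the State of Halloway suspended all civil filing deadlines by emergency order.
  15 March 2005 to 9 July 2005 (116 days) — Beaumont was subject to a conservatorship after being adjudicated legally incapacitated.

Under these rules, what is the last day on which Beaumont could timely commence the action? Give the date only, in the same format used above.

7 December 2004

The claim did not accrue until Beaumont discovered the injury on 17 April 2002; the 18 June 1998 act date does not start the clock under the stated rule.
Adding the 2 years base period to 17 April 2002 gives a deadline of 17 April 2004, before any tolling.
Because the emergency suspension of filing deadlines ran from 29 July 2003 to 19 March 2004, the deadline is extended by 234 days to 7 December 2004.
By the time the plaintiff's legal incapacity began on 15 March 2005, the limitation period had already expired on 7 December 2004; that interval cannot revive it.
Nothing else in the chronology tolls or restarts the period.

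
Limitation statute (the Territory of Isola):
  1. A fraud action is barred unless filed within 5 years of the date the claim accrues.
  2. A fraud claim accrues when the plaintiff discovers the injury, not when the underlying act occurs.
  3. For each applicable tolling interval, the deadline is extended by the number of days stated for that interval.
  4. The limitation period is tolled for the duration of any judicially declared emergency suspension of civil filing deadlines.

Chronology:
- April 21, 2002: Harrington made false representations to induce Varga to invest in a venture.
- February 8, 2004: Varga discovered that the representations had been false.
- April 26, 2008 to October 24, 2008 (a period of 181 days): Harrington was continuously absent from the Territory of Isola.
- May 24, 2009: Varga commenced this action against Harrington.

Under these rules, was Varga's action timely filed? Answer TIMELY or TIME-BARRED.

TIME-BARRED

Accrual is tied to discovery, so the period began on February 8, 2004 rather than on April 21, 2002 when the act occurred.
The untolled deadline — 5 years after February 8, 2004 — is February 8, 2009.
The defendant's absence from the jurisdiction from April 26, 2008 to October 24, 2008 does not toll the period, because no stated rule makes the defendant's absence a tolling event.
The May 24, 2009 filing falls after the February 8, 2009 deadline; the claim is time-barred.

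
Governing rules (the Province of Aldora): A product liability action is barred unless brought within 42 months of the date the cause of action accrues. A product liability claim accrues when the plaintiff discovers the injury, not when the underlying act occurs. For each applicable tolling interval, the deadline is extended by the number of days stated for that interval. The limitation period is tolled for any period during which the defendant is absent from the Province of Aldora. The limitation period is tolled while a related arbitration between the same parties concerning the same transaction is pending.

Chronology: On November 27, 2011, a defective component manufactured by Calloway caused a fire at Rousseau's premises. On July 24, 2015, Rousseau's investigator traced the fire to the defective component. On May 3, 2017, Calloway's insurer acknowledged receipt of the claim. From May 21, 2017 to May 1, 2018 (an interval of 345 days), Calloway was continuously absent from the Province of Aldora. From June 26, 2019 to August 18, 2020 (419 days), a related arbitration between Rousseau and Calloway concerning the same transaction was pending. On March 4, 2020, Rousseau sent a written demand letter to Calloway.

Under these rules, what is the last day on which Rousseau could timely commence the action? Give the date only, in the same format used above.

Under the discovery rule, the claim accrued on July 24, 2015, when Rousseau discovered the injury — not on the November 27, 2011 date of the underlying act.
The untolled deadline — 42 months after July 24, 2015 — is January 24, 2019.
The defendant's absence from the jurisdiction from May 21, 2017 to May 1, 2018 tolled the period for 345 days, extending the deadline to January 4, 2020.
Because the pending related arbitration ran from June 26, 2019 to August 18, 2020, the deadline is extended by 419 days to February 26, 2021.
None of the other events listed affects the running of the period under the stated rules.

February 26, 2021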